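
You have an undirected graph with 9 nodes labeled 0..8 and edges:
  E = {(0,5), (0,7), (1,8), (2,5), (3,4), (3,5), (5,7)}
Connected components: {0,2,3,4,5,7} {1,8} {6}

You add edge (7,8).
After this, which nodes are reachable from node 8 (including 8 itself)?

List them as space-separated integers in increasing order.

Answer: 0 1 2 3 4 5 7 8

Derivation:
Before: nodes reachable from 8: {1,8}
Adding (7,8): merges 8's component with another. Reachability grows.
After: nodes reachable from 8: {0,1,2,3,4,5,7,8}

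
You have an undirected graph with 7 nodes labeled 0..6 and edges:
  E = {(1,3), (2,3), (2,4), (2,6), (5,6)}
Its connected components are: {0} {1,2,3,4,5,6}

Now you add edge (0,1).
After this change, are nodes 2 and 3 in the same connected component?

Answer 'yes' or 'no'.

Answer: yes

Derivation:
Initial components: {0} {1,2,3,4,5,6}
Adding edge (0,1): merges {0} and {1,2,3,4,5,6}.
New components: {0,1,2,3,4,5,6}
Are 2 and 3 in the same component? yes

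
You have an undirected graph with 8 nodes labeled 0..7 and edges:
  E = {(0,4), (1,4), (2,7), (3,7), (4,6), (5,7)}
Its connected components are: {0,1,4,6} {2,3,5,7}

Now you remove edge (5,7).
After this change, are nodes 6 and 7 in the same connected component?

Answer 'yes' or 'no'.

Initial components: {0,1,4,6} {2,3,5,7}
Removing edge (5,7): it was a bridge — component count 2 -> 3.
New components: {0,1,4,6} {2,3,7} {5}
Are 6 and 7 in the same component? no

Answer: no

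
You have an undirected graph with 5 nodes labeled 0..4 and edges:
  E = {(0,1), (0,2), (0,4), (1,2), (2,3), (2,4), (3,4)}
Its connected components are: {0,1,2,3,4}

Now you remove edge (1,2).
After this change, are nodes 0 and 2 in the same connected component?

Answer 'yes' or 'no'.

Answer: yes

Derivation:
Initial components: {0,1,2,3,4}
Removing edge (1,2): not a bridge — component count unchanged at 1.
New components: {0,1,2,3,4}
Are 0 and 2 in the same component? yes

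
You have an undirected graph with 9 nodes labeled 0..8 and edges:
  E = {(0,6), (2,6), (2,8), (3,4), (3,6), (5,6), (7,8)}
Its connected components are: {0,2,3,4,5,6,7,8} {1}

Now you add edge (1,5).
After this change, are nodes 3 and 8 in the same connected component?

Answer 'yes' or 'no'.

Initial components: {0,2,3,4,5,6,7,8} {1}
Adding edge (1,5): merges {1} and {0,2,3,4,5,6,7,8}.
New components: {0,1,2,3,4,5,6,7,8}
Are 3 and 8 in the same component? yes

Answer: yes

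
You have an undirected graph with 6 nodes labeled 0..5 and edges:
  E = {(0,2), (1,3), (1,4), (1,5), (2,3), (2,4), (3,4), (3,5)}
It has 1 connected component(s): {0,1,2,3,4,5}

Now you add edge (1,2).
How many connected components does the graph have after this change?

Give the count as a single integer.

Initial component count: 1
Add (1,2): endpoints already in same component. Count unchanged: 1.
New component count: 1

Answer: 1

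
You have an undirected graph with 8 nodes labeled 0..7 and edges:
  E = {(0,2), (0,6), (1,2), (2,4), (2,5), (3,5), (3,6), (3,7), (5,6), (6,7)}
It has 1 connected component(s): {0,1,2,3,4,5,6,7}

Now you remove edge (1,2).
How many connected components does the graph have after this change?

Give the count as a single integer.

Answer: 2

Derivation:
Initial component count: 1
Remove (1,2): it was a bridge. Count increases: 1 -> 2.
  After removal, components: {0,2,3,4,5,6,7} {1}
New component count: 2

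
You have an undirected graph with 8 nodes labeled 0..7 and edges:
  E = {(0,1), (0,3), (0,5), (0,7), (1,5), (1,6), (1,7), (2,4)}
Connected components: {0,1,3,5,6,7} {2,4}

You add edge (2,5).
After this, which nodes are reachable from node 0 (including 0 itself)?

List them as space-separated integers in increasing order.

Answer: 0 1 2 3 4 5 6 7

Derivation:
Before: nodes reachable from 0: {0,1,3,5,6,7}
Adding (2,5): merges 0's component with another. Reachability grows.
After: nodes reachable from 0: {0,1,2,3,4,5,6,7}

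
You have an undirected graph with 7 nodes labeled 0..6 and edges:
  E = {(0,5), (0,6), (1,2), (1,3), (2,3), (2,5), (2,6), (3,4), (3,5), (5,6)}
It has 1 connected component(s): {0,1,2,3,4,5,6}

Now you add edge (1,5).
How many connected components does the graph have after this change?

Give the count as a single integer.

Initial component count: 1
Add (1,5): endpoints already in same component. Count unchanged: 1.
New component count: 1

Answer: 1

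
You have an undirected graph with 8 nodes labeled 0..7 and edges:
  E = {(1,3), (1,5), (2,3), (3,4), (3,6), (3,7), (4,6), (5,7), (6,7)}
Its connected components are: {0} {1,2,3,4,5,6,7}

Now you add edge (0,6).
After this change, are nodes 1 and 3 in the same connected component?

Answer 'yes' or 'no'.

Initial components: {0} {1,2,3,4,5,6,7}
Adding edge (0,6): merges {0} and {1,2,3,4,5,6,7}.
New components: {0,1,2,3,4,5,6,7}
Are 1 and 3 in the same component? yes

Answer: yes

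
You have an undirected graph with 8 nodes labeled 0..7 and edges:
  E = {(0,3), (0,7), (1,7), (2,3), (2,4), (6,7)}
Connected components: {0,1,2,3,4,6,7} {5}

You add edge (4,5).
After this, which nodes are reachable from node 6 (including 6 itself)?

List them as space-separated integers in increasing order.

Before: nodes reachable from 6: {0,1,2,3,4,6,7}
Adding (4,5): merges 6's component with another. Reachability grows.
After: nodes reachable from 6: {0,1,2,3,4,5,6,7}

Answer: 0 1 2 3 4 5 6 7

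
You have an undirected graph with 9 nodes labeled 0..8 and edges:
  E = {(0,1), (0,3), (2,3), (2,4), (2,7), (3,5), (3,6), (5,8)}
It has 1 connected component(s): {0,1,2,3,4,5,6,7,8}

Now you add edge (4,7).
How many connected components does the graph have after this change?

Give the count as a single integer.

Answer: 1

Derivation:
Initial component count: 1
Add (4,7): endpoints already in same component. Count unchanged: 1.
New component count: 1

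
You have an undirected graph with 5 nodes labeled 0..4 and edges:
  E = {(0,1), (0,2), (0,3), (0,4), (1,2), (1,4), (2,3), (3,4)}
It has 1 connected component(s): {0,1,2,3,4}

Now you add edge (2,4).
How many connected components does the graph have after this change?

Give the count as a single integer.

Answer: 1

Derivation:
Initial component count: 1
Add (2,4): endpoints already in same component. Count unchanged: 1.
New component count: 1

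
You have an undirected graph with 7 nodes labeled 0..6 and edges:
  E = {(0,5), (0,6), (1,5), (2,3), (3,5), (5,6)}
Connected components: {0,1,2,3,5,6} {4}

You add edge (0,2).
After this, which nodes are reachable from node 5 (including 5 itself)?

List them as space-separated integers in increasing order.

Answer: 0 1 2 3 5 6

Derivation:
Before: nodes reachable from 5: {0,1,2,3,5,6}
Adding (0,2): both endpoints already in same component. Reachability from 5 unchanged.
After: nodes reachable from 5: {0,1,2,3,5,6}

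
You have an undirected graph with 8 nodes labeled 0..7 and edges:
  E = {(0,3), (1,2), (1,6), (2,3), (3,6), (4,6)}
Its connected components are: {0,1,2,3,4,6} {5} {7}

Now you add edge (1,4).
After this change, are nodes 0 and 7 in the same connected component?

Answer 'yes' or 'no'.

Answer: no

Derivation:
Initial components: {0,1,2,3,4,6} {5} {7}
Adding edge (1,4): both already in same component {0,1,2,3,4,6}. No change.
New components: {0,1,2,3,4,6} {5} {7}
Are 0 and 7 in the same component? no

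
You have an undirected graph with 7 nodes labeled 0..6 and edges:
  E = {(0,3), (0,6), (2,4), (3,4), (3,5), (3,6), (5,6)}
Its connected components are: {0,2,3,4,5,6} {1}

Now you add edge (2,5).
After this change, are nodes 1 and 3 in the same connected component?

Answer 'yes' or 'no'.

Answer: no

Derivation:
Initial components: {0,2,3,4,5,6} {1}
Adding edge (2,5): both already in same component {0,2,3,4,5,6}. No change.
New components: {0,2,3,4,5,6} {1}
Are 1 and 3 in the same component? no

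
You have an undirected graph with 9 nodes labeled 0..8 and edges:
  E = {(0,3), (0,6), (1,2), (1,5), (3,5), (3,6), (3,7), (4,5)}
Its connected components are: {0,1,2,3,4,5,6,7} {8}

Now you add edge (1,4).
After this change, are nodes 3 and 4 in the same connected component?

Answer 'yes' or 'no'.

Answer: yes

Derivation:
Initial components: {0,1,2,3,4,5,6,7} {8}
Adding edge (1,4): both already in same component {0,1,2,3,4,5,6,7}. No change.
New components: {0,1,2,3,4,5,6,7} {8}
Are 3 and 4 in the same component? yes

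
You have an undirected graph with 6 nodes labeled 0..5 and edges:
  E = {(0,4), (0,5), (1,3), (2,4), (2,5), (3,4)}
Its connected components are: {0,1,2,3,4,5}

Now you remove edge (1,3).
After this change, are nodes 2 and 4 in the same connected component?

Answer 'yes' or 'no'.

Initial components: {0,1,2,3,4,5}
Removing edge (1,3): it was a bridge — component count 1 -> 2.
New components: {0,2,3,4,5} {1}
Are 2 and 4 in the same component? yes

Answer: yes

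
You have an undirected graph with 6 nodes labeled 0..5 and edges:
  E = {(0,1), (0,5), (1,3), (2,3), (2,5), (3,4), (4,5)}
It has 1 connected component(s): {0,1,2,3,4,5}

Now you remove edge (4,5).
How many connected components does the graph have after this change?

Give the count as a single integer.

Initial component count: 1
Remove (4,5): not a bridge. Count unchanged: 1.
  After removal, components: {0,1,2,3,4,5}
New component count: 1

Answer: 1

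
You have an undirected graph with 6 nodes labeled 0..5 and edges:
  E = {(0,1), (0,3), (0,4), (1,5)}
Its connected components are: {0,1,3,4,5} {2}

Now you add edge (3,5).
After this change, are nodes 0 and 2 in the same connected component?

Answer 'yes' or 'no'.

Answer: no

Derivation:
Initial components: {0,1,3,4,5} {2}
Adding edge (3,5): both already in same component {0,1,3,4,5}. No change.
New components: {0,1,3,4,5} {2}
Are 0 and 2 in the same component? no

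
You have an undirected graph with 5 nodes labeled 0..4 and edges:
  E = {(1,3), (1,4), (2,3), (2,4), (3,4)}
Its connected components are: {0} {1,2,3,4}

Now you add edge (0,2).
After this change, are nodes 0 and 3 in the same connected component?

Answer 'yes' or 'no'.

Initial components: {0} {1,2,3,4}
Adding edge (0,2): merges {0} and {1,2,3,4}.
New components: {0,1,2,3,4}
Are 0 and 3 in the same component? yes

Answer: yes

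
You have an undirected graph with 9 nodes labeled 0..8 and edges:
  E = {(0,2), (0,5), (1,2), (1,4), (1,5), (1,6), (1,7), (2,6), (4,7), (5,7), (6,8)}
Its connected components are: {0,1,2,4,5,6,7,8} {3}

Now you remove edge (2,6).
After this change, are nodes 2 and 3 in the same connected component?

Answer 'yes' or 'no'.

Initial components: {0,1,2,4,5,6,7,8} {3}
Removing edge (2,6): not a bridge — component count unchanged at 2.
New components: {0,1,2,4,5,6,7,8} {3}
Are 2 and 3 in the same component? no

Answer: no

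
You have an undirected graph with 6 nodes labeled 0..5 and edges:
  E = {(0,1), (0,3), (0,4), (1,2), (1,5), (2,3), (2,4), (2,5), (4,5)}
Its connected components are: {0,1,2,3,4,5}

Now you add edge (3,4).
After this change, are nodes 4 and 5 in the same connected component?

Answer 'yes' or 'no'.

Answer: yes

Derivation:
Initial components: {0,1,2,3,4,5}
Adding edge (3,4): both already in same component {0,1,2,3,4,5}. No change.
New components: {0,1,2,3,4,5}
Are 4 and 5 in the same component? yes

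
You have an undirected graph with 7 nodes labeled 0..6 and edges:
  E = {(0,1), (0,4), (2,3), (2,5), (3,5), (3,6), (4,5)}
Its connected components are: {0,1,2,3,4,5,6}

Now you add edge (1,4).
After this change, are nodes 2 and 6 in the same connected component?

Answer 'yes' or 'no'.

Answer: yes

Derivation:
Initial components: {0,1,2,3,4,5,6}
Adding edge (1,4): both already in same component {0,1,2,3,4,5,6}. No change.
New components: {0,1,2,3,4,5,6}
Are 2 and 6 in the same component? yes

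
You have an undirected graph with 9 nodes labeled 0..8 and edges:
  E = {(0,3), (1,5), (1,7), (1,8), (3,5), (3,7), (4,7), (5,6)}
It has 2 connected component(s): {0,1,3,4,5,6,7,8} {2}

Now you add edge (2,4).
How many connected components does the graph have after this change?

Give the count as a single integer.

Answer: 1

Derivation:
Initial component count: 2
Add (2,4): merges two components. Count decreases: 2 -> 1.
New component count: 1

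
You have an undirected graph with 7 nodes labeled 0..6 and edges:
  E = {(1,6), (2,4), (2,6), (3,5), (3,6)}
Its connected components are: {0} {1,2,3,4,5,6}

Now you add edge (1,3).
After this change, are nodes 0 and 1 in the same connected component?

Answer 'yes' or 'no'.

Initial components: {0} {1,2,3,4,5,6}
Adding edge (1,3): both already in same component {1,2,3,4,5,6}. No change.
New components: {0} {1,2,3,4,5,6}
Are 0 and 1 in the same component? no

Answer: no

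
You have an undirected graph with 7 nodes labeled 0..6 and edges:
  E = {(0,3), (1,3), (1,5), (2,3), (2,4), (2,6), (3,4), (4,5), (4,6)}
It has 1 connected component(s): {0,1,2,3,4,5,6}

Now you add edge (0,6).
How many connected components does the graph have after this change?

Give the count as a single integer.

Initial component count: 1
Add (0,6): endpoints already in same component. Count unchanged: 1.
New component count: 1

Answer: 1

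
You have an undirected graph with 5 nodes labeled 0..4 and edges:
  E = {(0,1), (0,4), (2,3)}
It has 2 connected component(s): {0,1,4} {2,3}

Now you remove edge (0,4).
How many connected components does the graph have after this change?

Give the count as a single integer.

Initial component count: 2
Remove (0,4): it was a bridge. Count increases: 2 -> 3.
  After removal, components: {0,1} {2,3} {4}
New component count: 3

Answer: 3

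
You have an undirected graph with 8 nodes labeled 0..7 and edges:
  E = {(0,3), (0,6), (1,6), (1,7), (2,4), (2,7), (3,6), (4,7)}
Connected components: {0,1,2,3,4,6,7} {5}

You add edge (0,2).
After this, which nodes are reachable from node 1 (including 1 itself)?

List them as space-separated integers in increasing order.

Before: nodes reachable from 1: {0,1,2,3,4,6,7}
Adding (0,2): both endpoints already in same component. Reachability from 1 unchanged.
After: nodes reachable from 1: {0,1,2,3,4,6,7}

Answer: 0 1 2 3 4 6 7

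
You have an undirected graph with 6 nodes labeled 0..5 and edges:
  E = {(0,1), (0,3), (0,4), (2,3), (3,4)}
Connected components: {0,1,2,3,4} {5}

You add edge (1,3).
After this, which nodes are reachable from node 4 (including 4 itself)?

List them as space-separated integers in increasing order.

Before: nodes reachable from 4: {0,1,2,3,4}
Adding (1,3): both endpoints already in same component. Reachability from 4 unchanged.
After: nodes reachable from 4: {0,1,2,3,4}

Answer: 0 1 2 3 4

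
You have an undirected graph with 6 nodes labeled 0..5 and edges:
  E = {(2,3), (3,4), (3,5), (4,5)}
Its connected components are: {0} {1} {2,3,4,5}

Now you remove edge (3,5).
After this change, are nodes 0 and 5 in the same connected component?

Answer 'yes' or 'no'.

Answer: no

Derivation:
Initial components: {0} {1} {2,3,4,5}
Removing edge (3,5): not a bridge — component count unchanged at 3.
New components: {0} {1} {2,3,4,5}
Are 0 and 5 in the same component? no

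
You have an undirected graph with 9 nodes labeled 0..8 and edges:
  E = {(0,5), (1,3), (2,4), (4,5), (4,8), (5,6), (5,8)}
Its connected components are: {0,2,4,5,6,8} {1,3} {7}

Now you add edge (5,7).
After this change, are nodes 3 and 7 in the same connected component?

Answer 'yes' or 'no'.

Answer: no

Derivation:
Initial components: {0,2,4,5,6,8} {1,3} {7}
Adding edge (5,7): merges {0,2,4,5,6,8} and {7}.
New components: {0,2,4,5,6,7,8} {1,3}
Are 3 and 7 in the same component? no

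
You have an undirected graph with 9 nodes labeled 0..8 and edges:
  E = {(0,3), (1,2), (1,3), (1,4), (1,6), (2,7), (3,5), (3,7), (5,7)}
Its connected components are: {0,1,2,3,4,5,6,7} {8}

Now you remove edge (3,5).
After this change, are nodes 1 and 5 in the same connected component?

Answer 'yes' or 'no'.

Initial components: {0,1,2,3,4,5,6,7} {8}
Removing edge (3,5): not a bridge — component count unchanged at 2.
New components: {0,1,2,3,4,5,6,7} {8}
Are 1 and 5 in the same component? yes

Answer: yes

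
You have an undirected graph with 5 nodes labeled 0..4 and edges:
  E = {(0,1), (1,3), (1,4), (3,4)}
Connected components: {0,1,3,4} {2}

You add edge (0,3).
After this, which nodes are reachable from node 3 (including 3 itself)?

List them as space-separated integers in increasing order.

Before: nodes reachable from 3: {0,1,3,4}
Adding (0,3): both endpoints already in same component. Reachability from 3 unchanged.
After: nodes reachable from 3: {0,1,3,4}

Answer: 0 1 3 4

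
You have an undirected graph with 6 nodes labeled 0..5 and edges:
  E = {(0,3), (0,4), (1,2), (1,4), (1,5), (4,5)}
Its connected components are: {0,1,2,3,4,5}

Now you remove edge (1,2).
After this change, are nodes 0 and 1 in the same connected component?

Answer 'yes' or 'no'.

Answer: yes

Derivation:
Initial components: {0,1,2,3,4,5}
Removing edge (1,2): it was a bridge — component count 1 -> 2.
New components: {0,1,3,4,5} {2}
Are 0 and 1 in the same component? yes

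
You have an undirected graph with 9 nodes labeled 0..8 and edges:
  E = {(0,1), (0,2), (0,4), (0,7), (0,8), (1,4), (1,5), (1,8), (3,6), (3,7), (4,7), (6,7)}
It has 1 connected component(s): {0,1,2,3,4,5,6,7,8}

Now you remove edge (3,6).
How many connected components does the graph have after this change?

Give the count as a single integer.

Initial component count: 1
Remove (3,6): not a bridge. Count unchanged: 1.
  After removal, components: {0,1,2,3,4,5,6,7,8}
New component count: 1

Answer: 1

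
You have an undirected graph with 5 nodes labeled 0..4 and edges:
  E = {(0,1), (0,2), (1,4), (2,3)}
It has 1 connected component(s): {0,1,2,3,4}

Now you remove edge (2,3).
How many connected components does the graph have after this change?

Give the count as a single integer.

Answer: 2

Derivation:
Initial component count: 1
Remove (2,3): it was a bridge. Count increases: 1 -> 2.
  After removal, components: {0,1,2,4} {3}
New component count: 2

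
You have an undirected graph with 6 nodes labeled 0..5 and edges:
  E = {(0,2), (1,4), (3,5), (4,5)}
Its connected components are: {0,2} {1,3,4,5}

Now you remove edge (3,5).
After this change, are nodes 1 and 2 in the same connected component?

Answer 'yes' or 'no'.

Answer: no

Derivation:
Initial components: {0,2} {1,3,4,5}
Removing edge (3,5): it was a bridge — component count 2 -> 3.
New components: {0,2} {1,4,5} {3}
Are 1 and 2 in the same component? no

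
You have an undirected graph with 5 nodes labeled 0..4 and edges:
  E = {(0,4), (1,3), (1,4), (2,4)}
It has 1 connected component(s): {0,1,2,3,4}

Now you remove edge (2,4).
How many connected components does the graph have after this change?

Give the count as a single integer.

Answer: 2

Derivation:
Initial component count: 1
Remove (2,4): it was a bridge. Count increases: 1 -> 2.
  After removal, components: {0,1,3,4} {2}
New component count: 2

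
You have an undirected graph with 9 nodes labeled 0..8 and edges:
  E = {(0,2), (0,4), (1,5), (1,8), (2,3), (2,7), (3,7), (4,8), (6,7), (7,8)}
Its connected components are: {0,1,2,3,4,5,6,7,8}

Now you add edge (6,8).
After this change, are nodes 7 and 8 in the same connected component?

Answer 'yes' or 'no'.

Answer: yes

Derivation:
Initial components: {0,1,2,3,4,5,6,7,8}
Adding edge (6,8): both already in same component {0,1,2,3,4,5,6,7,8}. No change.
New components: {0,1,2,3,4,5,6,7,8}
Are 7 and 8 in the same component? yes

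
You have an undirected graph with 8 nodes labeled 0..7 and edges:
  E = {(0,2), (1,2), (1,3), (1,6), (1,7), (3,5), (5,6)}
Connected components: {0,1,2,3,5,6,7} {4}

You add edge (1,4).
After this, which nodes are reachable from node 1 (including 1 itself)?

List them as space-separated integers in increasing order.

Before: nodes reachable from 1: {0,1,2,3,5,6,7}
Adding (1,4): merges 1's component with another. Reachability grows.
After: nodes reachable from 1: {0,1,2,3,4,5,6,7}

Answer: 0 1 2 3 4 5 6 7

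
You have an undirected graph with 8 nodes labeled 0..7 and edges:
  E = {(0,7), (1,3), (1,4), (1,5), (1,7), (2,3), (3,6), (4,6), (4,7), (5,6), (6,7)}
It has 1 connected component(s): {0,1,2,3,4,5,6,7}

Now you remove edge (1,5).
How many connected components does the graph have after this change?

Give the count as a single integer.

Initial component count: 1
Remove (1,5): not a bridge. Count unchanged: 1.
  After removal, components: {0,1,2,3,4,5,6,7}
New component count: 1

Answer: 1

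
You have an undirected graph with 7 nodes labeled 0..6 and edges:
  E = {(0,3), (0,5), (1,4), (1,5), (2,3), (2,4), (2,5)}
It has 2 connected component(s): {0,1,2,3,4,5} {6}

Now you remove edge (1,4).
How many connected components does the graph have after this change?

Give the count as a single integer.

Answer: 2

Derivation:
Initial component count: 2
Remove (1,4): not a bridge. Count unchanged: 2.
  After removal, components: {0,1,2,3,4,5} {6}
New component count: 2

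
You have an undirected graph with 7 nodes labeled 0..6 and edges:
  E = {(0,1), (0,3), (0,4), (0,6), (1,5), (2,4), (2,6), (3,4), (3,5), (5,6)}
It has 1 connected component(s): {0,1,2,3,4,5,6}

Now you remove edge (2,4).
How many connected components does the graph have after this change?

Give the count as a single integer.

Initial component count: 1
Remove (2,4): not a bridge. Count unchanged: 1.
  After removal, components: {0,1,2,3,4,5,6}
New component count: 1

Answer: 1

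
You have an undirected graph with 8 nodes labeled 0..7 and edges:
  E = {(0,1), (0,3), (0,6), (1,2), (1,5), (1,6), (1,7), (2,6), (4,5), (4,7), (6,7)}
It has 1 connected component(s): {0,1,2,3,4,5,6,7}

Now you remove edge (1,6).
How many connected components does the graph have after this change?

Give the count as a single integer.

Answer: 1

Derivation:
Initial component count: 1
Remove (1,6): not a bridge. Count unchanged: 1.
  After removal, components: {0,1,2,3,4,5,6,7}
New component count: 1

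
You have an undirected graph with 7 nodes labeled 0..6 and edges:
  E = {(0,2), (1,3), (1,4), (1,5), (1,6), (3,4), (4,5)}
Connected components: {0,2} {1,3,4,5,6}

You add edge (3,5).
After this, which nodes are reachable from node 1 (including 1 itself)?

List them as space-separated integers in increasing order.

Before: nodes reachable from 1: {1,3,4,5,6}
Adding (3,5): both endpoints already in same component. Reachability from 1 unchanged.
After: nodes reachable from 1: {1,3,4,5,6}

Answer: 1 3 4 5 6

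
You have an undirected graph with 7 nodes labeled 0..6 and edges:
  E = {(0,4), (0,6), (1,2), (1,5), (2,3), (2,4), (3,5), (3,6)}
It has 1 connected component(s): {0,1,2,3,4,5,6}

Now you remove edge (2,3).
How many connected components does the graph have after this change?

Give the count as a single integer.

Initial component count: 1
Remove (2,3): not a bridge. Count unchanged: 1.
  After removal, components: {0,1,2,3,4,5,6}
New component count: 1

Answer: 1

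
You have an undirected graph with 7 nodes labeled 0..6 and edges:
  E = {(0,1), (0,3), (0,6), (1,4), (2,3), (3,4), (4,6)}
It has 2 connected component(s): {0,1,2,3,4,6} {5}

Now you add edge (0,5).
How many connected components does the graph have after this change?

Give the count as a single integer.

Answer: 1

Derivation:
Initial component count: 2
Add (0,5): merges two components. Count decreases: 2 -> 1.
New component count: 1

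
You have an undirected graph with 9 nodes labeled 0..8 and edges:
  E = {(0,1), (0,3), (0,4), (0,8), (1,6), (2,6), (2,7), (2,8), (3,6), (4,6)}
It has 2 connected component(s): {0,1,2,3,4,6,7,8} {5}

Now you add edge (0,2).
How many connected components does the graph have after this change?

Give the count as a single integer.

Initial component count: 2
Add (0,2): endpoints already in same component. Count unchanged: 2.
New component count: 2

Answer: 2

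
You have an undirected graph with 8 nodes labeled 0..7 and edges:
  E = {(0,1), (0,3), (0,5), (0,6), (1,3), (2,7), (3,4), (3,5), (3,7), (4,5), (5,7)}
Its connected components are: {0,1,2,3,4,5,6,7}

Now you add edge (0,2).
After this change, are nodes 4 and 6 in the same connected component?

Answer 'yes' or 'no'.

Initial components: {0,1,2,3,4,5,6,7}
Adding edge (0,2): both already in same component {0,1,2,3,4,5,6,7}. No change.
New components: {0,1,2,3,4,5,6,7}
Are 4 and 6 in the same component? yes

Answer: yes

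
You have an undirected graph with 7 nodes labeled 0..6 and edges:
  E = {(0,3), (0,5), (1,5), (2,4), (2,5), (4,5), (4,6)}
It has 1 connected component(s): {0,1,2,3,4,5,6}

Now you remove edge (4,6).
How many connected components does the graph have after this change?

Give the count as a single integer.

Initial component count: 1
Remove (4,6): it was a bridge. Count increases: 1 -> 2.
  After removal, components: {0,1,2,3,4,5} {6}
New component count: 2

Answer: 2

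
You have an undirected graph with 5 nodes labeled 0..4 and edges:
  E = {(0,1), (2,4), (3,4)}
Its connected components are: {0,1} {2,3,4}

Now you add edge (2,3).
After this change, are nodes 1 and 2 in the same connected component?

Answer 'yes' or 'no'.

Initial components: {0,1} {2,3,4}
Adding edge (2,3): both already in same component {2,3,4}. No change.
New components: {0,1} {2,3,4}
Are 1 and 2 in the same component? no

Answer: no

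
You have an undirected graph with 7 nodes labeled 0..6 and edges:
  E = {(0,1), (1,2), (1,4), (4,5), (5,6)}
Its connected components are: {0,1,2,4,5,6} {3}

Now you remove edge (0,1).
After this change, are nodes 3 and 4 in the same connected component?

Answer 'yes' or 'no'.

Initial components: {0,1,2,4,5,6} {3}
Removing edge (0,1): it was a bridge — component count 2 -> 3.
New components: {0} {1,2,4,5,6} {3}
Are 3 and 4 in the same component? no

Answer: no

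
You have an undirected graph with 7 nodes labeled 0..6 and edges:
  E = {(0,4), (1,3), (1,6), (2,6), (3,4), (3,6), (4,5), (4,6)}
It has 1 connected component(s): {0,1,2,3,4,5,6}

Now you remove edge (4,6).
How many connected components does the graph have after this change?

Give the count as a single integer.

Initial component count: 1
Remove (4,6): not a bridge. Count unchanged: 1.
  After removal, components: {0,1,2,3,4,5,6}
New component count: 1

Answer: 1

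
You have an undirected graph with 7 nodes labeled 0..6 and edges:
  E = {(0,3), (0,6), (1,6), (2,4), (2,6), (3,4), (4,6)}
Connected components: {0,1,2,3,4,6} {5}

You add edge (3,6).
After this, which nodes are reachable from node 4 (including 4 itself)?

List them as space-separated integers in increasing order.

Answer: 0 1 2 3 4 6

Derivation:
Before: nodes reachable from 4: {0,1,2,3,4,6}
Adding (3,6): both endpoints already in same component. Reachability from 4 unchanged.
After: nodes reachable from 4: {0,1,2,3,4,6}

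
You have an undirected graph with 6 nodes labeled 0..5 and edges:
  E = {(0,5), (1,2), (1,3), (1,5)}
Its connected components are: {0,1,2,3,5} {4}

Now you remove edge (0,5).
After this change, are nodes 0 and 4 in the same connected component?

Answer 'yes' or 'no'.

Answer: no

Derivation:
Initial components: {0,1,2,3,5} {4}
Removing edge (0,5): it was a bridge — component count 2 -> 3.
New components: {0} {1,2,3,5} {4}
Are 0 and 4 in the same component? no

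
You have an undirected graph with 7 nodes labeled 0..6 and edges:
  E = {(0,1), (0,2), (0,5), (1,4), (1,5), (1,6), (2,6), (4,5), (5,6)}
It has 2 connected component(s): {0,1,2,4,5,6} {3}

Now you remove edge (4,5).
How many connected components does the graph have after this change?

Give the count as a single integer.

Answer: 2

Derivation:
Initial component count: 2
Remove (4,5): not a bridge. Count unchanged: 2.
  After removal, components: {0,1,2,4,5,6} {3}
New component count: 2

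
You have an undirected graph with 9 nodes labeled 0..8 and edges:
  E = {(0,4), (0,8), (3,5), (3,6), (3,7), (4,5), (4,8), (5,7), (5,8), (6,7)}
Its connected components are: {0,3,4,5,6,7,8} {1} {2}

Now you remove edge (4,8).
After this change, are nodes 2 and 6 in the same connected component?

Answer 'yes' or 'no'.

Answer: no

Derivation:
Initial components: {0,3,4,5,6,7,8} {1} {2}
Removing edge (4,8): not a bridge — component count unchanged at 3.
New components: {0,3,4,5,6,7,8} {1} {2}
Are 2 and 6 in the same component? no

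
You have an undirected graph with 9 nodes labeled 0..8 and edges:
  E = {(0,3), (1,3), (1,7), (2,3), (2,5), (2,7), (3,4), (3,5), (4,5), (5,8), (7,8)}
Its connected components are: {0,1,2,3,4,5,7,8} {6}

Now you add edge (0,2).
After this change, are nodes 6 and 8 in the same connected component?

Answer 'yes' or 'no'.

Answer: no

Derivation:
Initial components: {0,1,2,3,4,5,7,8} {6}
Adding edge (0,2): both already in same component {0,1,2,3,4,5,7,8}. No change.
New components: {0,1,2,3,4,5,7,8} {6}
Are 6 and 8 in the same component? no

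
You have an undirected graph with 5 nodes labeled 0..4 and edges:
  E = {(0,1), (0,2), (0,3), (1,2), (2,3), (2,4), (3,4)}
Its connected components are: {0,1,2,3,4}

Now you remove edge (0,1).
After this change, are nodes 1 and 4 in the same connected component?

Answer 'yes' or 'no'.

Answer: yes

Derivation:
Initial components: {0,1,2,3,4}
Removing edge (0,1): not a bridge — component count unchanged at 1.
New components: {0,1,2,3,4}
Are 1 and 4 in the same component? yes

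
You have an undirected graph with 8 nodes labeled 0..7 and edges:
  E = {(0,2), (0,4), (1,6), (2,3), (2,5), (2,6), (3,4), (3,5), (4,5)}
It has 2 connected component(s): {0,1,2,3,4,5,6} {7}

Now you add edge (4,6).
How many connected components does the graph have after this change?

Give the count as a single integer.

Answer: 2

Derivation:
Initial component count: 2
Add (4,6): endpoints already in same component. Count unchanged: 2.
New component count: 2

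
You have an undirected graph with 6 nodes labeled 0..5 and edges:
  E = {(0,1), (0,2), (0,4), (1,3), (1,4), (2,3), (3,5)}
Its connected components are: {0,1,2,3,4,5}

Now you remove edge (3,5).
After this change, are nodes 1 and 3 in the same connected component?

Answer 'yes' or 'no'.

Answer: yes

Derivation:
Initial components: {0,1,2,3,4,5}
Removing edge (3,5): it was a bridge — component count 1 -> 2.
New components: {0,1,2,3,4} {5}
Are 1 and 3 in the same component? yes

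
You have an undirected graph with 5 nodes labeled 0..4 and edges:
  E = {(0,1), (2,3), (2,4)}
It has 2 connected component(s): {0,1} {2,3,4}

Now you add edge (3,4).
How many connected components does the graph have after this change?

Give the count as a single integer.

Answer: 2

Derivation:
Initial component count: 2
Add (3,4): endpoints already in same component. Count unchanged: 2.
New component count: 2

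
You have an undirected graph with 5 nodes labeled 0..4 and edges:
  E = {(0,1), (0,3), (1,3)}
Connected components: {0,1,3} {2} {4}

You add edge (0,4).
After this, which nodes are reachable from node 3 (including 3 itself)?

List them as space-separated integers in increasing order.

Answer: 0 1 3 4

Derivation:
Before: nodes reachable from 3: {0,1,3}
Adding (0,4): merges 3's component with another. Reachability grows.
After: nodes reachable from 3: {0,1,3,4}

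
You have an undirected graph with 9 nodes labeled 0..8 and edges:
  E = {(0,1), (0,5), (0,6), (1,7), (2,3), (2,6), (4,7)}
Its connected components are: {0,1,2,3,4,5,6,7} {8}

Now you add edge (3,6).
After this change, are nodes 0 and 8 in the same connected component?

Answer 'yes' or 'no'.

Answer: no

Derivation:
Initial components: {0,1,2,3,4,5,6,7} {8}
Adding edge (3,6): both already in same component {0,1,2,3,4,5,6,7}. No change.
New components: {0,1,2,3,4,5,6,7} {8}
Are 0 and 8 in the same component? no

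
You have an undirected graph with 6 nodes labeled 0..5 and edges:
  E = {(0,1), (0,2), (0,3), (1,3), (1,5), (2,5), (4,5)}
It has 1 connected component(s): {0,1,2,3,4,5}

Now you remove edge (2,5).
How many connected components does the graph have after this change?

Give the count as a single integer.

Initial component count: 1
Remove (2,5): not a bridge. Count unchanged: 1.
  After removal, components: {0,1,2,3,4,5}
New component count: 1

Answer: 1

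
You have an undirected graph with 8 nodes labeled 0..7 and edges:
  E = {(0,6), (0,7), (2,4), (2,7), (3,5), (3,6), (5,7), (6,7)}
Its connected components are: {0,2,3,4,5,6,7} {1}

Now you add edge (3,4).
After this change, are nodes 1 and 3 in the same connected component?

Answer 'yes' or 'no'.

Initial components: {0,2,3,4,5,6,7} {1}
Adding edge (3,4): both already in same component {0,2,3,4,5,6,7}. No change.
New components: {0,2,3,4,5,6,7} {1}
Are 1 and 3 in the same component? no

Answer: no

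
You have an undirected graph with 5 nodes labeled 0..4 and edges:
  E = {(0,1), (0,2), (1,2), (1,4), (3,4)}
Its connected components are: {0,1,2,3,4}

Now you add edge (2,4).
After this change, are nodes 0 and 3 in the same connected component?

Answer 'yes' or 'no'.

Answer: yes

Derivation:
Initial components: {0,1,2,3,4}
Adding edge (2,4): both already in same component {0,1,2,3,4}. No change.
New components: {0,1,2,3,4}
Are 0 and 3 in the same component? yes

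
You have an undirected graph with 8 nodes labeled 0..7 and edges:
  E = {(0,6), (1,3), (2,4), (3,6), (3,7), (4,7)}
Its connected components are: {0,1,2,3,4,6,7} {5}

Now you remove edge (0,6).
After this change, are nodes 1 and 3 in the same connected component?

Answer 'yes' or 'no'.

Initial components: {0,1,2,3,4,6,7} {5}
Removing edge (0,6): it was a bridge — component count 2 -> 3.
New components: {0} {1,2,3,4,6,7} {5}
Are 1 and 3 in the same component? yes

Answer: yes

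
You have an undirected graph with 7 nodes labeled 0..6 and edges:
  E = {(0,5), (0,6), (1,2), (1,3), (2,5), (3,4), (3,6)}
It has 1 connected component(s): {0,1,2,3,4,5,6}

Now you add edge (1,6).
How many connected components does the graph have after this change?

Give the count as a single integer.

Answer: 1

Derivation:
Initial component count: 1
Add (1,6): endpoints already in same component. Count unchanged: 1.
New component count: 1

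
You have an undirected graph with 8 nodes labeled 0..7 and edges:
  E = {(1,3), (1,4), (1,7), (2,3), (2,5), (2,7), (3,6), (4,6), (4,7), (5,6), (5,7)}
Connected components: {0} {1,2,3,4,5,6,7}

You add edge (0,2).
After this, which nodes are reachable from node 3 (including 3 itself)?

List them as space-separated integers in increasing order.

Answer: 0 1 2 3 4 5 6 7

Derivation:
Before: nodes reachable from 3: {1,2,3,4,5,6,7}
Adding (0,2): merges 3's component with another. Reachability grows.
After: nodes reachable from 3: {0,1,2,3,4,5,6,7}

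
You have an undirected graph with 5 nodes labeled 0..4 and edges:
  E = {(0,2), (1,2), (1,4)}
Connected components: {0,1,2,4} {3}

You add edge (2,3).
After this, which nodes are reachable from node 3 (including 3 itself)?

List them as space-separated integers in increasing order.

Answer: 0 1 2 3 4

Derivation:
Before: nodes reachable from 3: {3}
Adding (2,3): merges 3's component with another. Reachability grows.
After: nodes reachable from 3: {0,1,2,3,4}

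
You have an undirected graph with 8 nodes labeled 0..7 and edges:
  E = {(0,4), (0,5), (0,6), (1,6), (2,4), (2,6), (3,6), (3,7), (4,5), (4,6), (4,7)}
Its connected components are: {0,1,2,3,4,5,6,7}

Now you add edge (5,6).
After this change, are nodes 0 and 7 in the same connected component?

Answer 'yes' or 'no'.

Initial components: {0,1,2,3,4,5,6,7}
Adding edge (5,6): both already in same component {0,1,2,3,4,5,6,7}. No change.
New components: {0,1,2,3,4,5,6,7}
Are 0 and 7 in the same component? yes

Answer: yes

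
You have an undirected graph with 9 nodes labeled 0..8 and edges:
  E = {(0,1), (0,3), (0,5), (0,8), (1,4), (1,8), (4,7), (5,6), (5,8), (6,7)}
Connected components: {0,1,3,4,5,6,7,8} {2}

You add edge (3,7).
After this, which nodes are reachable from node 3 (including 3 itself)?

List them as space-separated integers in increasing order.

Answer: 0 1 3 4 5 6 7 8

Derivation:
Before: nodes reachable from 3: {0,1,3,4,5,6,7,8}
Adding (3,7): both endpoints already in same component. Reachability from 3 unchanged.
After: nodes reachable from 3: {0,1,3,4,5,6,7,8}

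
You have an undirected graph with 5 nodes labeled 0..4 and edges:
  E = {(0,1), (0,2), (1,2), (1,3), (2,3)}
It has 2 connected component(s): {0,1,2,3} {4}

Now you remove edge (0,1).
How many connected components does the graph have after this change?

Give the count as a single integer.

Answer: 2

Derivation:
Initial component count: 2
Remove (0,1): not a bridge. Count unchanged: 2.
  After removal, components: {0,1,2,3} {4}
New component count: 2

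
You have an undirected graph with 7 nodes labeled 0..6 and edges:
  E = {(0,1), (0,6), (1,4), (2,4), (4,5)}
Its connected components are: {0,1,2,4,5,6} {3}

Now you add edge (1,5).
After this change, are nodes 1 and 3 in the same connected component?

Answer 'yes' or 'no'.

Answer: no

Derivation:
Initial components: {0,1,2,4,5,6} {3}
Adding edge (1,5): both already in same component {0,1,2,4,5,6}. No change.
New components: {0,1,2,4,5,6} {3}
Are 1 and 3 in the same component? no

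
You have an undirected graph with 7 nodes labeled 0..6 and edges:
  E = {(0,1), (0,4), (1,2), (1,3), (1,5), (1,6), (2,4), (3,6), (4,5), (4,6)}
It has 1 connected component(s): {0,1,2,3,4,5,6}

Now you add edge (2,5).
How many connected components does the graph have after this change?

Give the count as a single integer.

Initial component count: 1
Add (2,5): endpoints already in same component. Count unchanged: 1.
New component count: 1

Answer: 1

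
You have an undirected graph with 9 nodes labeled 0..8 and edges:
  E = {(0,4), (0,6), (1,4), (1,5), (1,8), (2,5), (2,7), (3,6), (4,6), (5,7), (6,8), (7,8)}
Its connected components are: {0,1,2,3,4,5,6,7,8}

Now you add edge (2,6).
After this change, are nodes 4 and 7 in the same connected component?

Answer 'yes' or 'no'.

Initial components: {0,1,2,3,4,5,6,7,8}
Adding edge (2,6): both already in same component {0,1,2,3,4,5,6,7,8}. No change.
New components: {0,1,2,3,4,5,6,7,8}
Are 4 and 7 in the same component? yes

Answer: yes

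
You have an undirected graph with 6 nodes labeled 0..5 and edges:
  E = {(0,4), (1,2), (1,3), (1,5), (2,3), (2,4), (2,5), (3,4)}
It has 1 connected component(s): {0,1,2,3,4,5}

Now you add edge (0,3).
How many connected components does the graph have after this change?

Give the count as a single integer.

Initial component count: 1
Add (0,3): endpoints already in same component. Count unchanged: 1.
New component count: 1

Answer: 1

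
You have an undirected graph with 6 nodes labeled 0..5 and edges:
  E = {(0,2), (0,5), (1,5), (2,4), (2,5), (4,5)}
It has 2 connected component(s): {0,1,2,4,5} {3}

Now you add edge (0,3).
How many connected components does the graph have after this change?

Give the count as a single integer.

Initial component count: 2
Add (0,3): merges two components. Count decreases: 2 -> 1.
New component count: 1

Answer: 1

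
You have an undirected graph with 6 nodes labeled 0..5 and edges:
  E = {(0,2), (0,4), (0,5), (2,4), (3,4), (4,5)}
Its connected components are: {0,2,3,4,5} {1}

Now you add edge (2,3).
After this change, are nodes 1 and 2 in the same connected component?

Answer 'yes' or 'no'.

Initial components: {0,2,3,4,5} {1}
Adding edge (2,3): both already in same component {0,2,3,4,5}. No change.
New components: {0,2,3,4,5} {1}
Are 1 and 2 in the same component? no

Answer: no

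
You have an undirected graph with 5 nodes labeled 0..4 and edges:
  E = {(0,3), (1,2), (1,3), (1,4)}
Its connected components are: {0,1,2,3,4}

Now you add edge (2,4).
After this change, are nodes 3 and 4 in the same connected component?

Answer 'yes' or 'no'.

Initial components: {0,1,2,3,4}
Adding edge (2,4): both already in same component {0,1,2,3,4}. No change.
New components: {0,1,2,3,4}
Are 3 and 4 in the same component? yes

Answer: yes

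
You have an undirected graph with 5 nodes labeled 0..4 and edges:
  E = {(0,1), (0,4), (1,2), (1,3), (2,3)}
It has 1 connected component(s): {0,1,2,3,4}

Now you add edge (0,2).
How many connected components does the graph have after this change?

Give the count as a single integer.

Initial component count: 1
Add (0,2): endpoints already in same component. Count unchanged: 1.
New component count: 1

Answer: 1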